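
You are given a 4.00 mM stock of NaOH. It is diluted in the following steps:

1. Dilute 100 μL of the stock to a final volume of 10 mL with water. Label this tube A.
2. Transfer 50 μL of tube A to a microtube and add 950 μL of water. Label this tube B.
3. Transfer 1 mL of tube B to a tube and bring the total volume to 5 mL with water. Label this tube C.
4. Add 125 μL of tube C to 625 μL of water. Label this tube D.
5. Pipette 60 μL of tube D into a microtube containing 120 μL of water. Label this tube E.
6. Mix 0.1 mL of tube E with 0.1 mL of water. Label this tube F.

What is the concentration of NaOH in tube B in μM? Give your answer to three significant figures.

Step 1: 100 μL brought to 10 mL → factor 10000/100 = 100
Step 2: 50 μL + 950 μL = 1000 μL total → factor 1000/50 = 20
Dilution factor through tube B = 100 × 20 = 2000
[tube B] = 4.00 mM / 2000 = 0.002000 mM = 2.00 μM

2.00 μM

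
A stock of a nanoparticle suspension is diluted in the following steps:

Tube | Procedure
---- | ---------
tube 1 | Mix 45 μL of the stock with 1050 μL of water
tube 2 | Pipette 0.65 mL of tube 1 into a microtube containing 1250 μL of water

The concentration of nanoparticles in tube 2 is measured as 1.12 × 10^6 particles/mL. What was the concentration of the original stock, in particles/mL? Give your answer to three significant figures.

7.97 × 10^7 particles/mL

Step 1: 45 μL + 1050 μL = 1095 μL total → factor 1095/45 = 24.333
Step 2: 0.65 mL + 1250 μL = 1.9 mL total → factor 1.9/0.65 = 2.9231
Overall dilution factor = 24.333 × 2.9231 = 71.128
Stock = 1.12 × 10^6 particles/mL × 71.128 = 7.97 × 10^7 particles/mL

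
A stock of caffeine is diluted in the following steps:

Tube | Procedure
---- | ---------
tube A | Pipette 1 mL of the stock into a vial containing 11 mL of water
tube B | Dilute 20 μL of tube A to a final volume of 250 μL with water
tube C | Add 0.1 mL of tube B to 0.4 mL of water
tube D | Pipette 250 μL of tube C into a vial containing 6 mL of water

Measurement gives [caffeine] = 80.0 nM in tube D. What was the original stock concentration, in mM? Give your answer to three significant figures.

1.50 mM

Step 1: 1 mL + 11 mL = 12 mL total → factor 12/1 = 12
Step 2: 20 μL brought to 250 μL → factor 250/20 = 12.5
Step 3: 0.1 mL + 0.4 mL = 0.5 mL total → factor 0.5/0.1 = 5
Step 4: 250 μL + 6 mL = 6250 μL total → factor 6250/250 = 25
Overall dilution factor = 12 × 12.5 × 5 × 25 = 18750
Stock = 80.0 nM × 18750 = 1.500 × 10^6 nM = 1.50 mM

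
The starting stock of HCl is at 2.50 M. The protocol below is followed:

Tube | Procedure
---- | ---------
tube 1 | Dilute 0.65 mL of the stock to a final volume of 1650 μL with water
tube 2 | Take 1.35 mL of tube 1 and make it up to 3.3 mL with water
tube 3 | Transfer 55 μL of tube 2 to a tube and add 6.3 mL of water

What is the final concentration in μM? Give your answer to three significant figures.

Step 1: 0.65 mL brought to 1650 μL → factor 1.65/0.65 = 2.5385
Step 2: 1.35 mL brought to 3.3 mL → factor 3.3/1.35 = 2.4444
Step 3: 55 μL + 6.3 mL = 6355 μL total → factor 6355/55 = 115.55
Overall dilution factor = 2.5385 × 2.4444 × 115.55 = 716.97
Final = 2.50 M / 716.97 = 0.003487 M = 3.49 × 10^3 μM

3.49 × 10^3 μM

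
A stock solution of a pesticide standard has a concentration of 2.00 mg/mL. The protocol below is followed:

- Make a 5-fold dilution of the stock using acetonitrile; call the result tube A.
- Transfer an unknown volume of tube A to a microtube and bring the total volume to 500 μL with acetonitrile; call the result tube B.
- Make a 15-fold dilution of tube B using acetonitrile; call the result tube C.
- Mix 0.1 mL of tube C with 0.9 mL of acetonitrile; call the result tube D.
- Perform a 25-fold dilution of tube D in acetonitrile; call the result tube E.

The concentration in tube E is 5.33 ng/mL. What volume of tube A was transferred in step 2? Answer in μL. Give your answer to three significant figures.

25.0 μL

Step 1: 5-fold → factor 5
Step 2: v brought to 500 μL → factor = 500 μL/v
Step 3: 15-fold → factor 15
Step 4: 0.1 mL + 0.9 mL = 1 mL total → factor 1/0.1 = 10
Step 5: 25-fold → factor 25
Product of known-step factors = 18750
Overall factor = 2.00 mg/mL / (5.33 ng/mL) = 3.7523 × 10^5
Step-2 factor = 3.7523 × 10^5 / 18750 = 20.013
v = 500 μL / 20.013 = 25.0 μL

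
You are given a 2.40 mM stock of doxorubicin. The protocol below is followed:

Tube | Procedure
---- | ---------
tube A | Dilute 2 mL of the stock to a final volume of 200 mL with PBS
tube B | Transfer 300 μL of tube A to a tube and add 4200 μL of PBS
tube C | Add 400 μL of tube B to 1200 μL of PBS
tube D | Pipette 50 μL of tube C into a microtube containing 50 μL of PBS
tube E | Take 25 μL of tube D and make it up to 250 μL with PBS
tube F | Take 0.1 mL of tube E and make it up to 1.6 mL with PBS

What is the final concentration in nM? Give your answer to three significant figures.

1.25 nM

Step 1: 2 mL brought to 200 mL → factor 200/2 = 100
Step 2: 300 μL + 4200 μL = 4500 μL total → factor 4500/300 = 15
Step 3: 400 μL + 1200 μL = 1600 μL total → factor 1600/400 = 4
Step 4: 50 μL + 50 μL = 100 μL total → factor 100/50 = 2
Step 5: 25 μL brought to 250 μL → factor 250/25 = 10
Step 6: 0.1 mL brought to 1.6 mL → factor 1.6/0.1 = 16
Overall dilution factor = 100 × 15 × 4 × 2 × 10 × 16 = 1.92 × 10^6
Final = 2.40 mM / 1.92 × 10^6 = 1.250 × 10^-6 mM = 1.25 nM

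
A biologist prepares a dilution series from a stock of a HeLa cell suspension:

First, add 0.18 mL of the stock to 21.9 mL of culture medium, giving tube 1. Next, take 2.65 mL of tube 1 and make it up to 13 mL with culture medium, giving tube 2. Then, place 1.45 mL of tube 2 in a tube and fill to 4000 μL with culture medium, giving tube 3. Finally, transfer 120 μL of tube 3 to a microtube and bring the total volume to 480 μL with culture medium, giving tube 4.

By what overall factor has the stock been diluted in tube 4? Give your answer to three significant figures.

6.64 × 10^3

Step 1: 0.18 mL + 21.9 mL = 22.08 mL total → factor 22.08/0.18 = 122.67
Step 2: 2.65 mL brought to 13 mL → factor 13/2.65 = 4.9057
Step 3: 1.45 mL brought to 4000 μL → factor 4/1.45 = 2.7586
Step 4: 120 μL brought to 480 μL → factor 480/120 = 4
Overall dilution factor = 122.67 × 4.9057 × 2.7586 × 4 = 6640.1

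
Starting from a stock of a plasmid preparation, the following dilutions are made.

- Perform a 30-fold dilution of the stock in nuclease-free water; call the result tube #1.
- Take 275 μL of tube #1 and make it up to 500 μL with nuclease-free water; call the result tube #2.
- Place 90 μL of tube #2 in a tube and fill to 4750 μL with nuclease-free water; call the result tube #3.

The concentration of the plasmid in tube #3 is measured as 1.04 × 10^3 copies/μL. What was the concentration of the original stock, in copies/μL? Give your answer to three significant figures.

Step 1: 30-fold → factor 30
Step 2: 275 μL brought to 500 μL → factor 500/275 = 1.8182
Step 3: 90 μL brought to 4750 μL → factor 4750/90 = 52.778
Overall dilution factor = 30 × 1.8182 × 52.778 = 2878.8
Stock = 1.04 × 10^3 copies/μL × 2878.8 = 2.99 × 10^6 copies/μL

2.99 × 10^6 copies/μL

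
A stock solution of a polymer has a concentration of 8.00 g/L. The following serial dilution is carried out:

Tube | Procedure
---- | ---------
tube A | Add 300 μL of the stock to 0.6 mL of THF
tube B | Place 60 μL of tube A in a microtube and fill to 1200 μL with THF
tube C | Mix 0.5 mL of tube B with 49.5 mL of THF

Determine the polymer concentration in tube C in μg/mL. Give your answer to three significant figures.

Step 1: 300 μL + 0.6 mL = 900 μL total → factor 900/300 = 3
Step 2: 60 μL brought to 1200 μL → factor 1200/60 = 20
Step 3: 0.5 mL + 49.5 mL = 50 mL total → factor 50/0.5 = 100
Overall dilution factor = 3 × 20 × 100 = 6000
Final = 8.00 g/L / 6000 = 0.001333 g/L = 1.33 μg/mL

1.33 μg/mL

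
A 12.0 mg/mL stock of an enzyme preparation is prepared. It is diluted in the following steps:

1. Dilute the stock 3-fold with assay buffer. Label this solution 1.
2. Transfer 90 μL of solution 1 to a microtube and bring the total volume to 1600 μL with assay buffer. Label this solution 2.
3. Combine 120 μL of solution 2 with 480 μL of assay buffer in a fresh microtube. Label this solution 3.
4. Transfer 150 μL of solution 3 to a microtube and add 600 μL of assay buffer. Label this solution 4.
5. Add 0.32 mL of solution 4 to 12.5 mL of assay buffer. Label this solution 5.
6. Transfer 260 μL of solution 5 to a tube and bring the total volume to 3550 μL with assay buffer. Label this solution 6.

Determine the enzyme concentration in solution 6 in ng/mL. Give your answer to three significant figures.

Step 1: 3-fold → factor 3
Step 2: 90 μL brought to 1600 μL → factor 1600/90 = 17.778
Step 3: 120 μL + 480 μL = 600 μL total → factor 600/120 = 5
Step 4: 150 μL + 600 μL = 750 μL total → factor 750/150 = 5
Step 5: 0.32 mL + 12.5 mL = 12.82 mL total → factor 12.82/0.32 = 40.062
Step 6: 260 μL brought to 3550 μL → factor 3550/260 = 13.654
Overall dilution factor = 3 × 17.778 × 5 × 5 × 40.062 × 13.654 = 7.2934 × 10^5
Final = 12.0 mg/mL / 7.2934 × 10^5 = 1.645 × 10^-5 mg/mL = 16.5 ng/mL

16.5 ng/mL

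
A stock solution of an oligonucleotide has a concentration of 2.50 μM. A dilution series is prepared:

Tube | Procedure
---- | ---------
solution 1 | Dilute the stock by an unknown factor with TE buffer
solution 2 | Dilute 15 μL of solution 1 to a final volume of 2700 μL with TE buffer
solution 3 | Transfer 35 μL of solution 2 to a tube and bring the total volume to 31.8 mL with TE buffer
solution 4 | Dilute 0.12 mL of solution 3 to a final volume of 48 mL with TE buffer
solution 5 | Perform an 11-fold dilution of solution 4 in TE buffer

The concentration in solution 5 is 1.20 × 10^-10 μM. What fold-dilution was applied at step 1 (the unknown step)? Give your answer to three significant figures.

Step 1: unknown factor x
Step 2: 15 μL brought to 2700 μL → factor 2700/15 = 180
Step 3: 35 μL brought to 31.8 mL → factor 31800/35 = 908.57
Step 4: 0.12 mL brought to 48 mL → factor 48/0.12 = 400
Step 5: 11-fold → factor 11
Product of known-step factors = 7.1959 × 10^8
Overall factor = 2.50 μM / (1.20 × 10^-10 μM) = 2.0833 × 10^10
x = 2.0833 × 10^10 / 7.1959 × 10^8 = 29.0

29.0-fold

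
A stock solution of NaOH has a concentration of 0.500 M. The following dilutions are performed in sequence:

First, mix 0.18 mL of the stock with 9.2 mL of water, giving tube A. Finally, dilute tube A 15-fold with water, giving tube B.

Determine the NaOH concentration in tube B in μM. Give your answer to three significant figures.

Step 1: 0.18 mL + 9.2 mL = 9.38 mL total → factor 9.38/0.18 = 52.111
Step 2: 15-fold → factor 15
Overall dilution factor = 52.111 × 15 = 781.67
Final = 0.500 M / 781.67 = 0.0006397 M = 640 μM

640 μM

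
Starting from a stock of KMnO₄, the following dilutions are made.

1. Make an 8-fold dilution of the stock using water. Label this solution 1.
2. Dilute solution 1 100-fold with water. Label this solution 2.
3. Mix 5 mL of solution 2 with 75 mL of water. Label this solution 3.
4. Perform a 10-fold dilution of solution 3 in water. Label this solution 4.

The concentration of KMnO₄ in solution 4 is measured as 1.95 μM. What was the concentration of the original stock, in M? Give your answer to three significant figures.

Step 1: 8-fold → factor 8
Step 2: 100-fold → factor 100
Step 3: 5 mL + 75 mL = 80 mL total → factor 80/5 = 16
Step 4: 10-fold → factor 10
Overall dilution factor = 8 × 100 × 16 × 10 = 1.28 × 10^5
Stock = 1.95 μM × 1.28 × 10^5 = 2.496 × 10^5 μM = 0.250 M

0.250 M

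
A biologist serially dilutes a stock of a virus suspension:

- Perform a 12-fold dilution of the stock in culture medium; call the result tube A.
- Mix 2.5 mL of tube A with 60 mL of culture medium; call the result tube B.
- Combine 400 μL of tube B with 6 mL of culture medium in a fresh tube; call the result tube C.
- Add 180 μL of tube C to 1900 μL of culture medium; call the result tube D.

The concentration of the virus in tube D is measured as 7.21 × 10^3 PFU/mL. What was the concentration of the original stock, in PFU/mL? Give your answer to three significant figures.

Step 1: 12-fold → factor 12
Step 2: 2.5 mL + 60 mL = 62.5 mL total → factor 62.5/2.5 = 25
Step 3: 400 μL + 6 mL = 6400 μL total → factor 6400/400 = 16
Step 4: 180 μL + 1900 μL = 2080 μL total → factor 2080/180 = 11.556
Overall dilution factor = 12 × 25 × 16 × 11.556 = 55467
Stock = 7.21 × 10^3 PFU/mL × 55467 = 4.00 × 10^8 PFU/mL

4.00 × 10^8 PFU/mL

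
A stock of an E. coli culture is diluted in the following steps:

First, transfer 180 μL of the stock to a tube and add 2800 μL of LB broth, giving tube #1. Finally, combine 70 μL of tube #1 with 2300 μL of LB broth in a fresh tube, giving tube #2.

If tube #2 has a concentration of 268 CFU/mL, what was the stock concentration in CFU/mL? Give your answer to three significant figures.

Step 1: 180 μL + 2800 μL = 2980 μL total → factor 2980/180 = 16.556
Step 2: 70 μL + 2300 μL = 2370 μL total → factor 2370/70 = 33.857
Overall dilution factor = 16.556 × 33.857 = 560.52
Stock = 268 CFU/mL × 560.52 = 1.50 × 10^5 CFU/mL

1.50 × 10^5 CFU/mL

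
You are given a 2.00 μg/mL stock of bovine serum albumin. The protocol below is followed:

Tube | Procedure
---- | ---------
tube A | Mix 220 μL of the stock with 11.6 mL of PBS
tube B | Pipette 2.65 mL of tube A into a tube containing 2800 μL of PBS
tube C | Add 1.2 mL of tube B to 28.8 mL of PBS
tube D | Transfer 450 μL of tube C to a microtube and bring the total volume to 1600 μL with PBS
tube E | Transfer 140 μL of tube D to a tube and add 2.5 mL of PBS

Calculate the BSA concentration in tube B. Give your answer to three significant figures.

0.0181 μg/mL

Step 1: 220 μL + 11.6 mL = 11820 μL total → factor 11820/220 = 53.727
Step 2: 2.65 mL + 2800 μL = 5.45 mL total → factor 5.45/2.65 = 2.0566
Dilution factor through tube B = 53.727 × 2.0566 = 110.5
[tube B] = 2.00 μg/mL / 110.5 = 0.0181 μg/mL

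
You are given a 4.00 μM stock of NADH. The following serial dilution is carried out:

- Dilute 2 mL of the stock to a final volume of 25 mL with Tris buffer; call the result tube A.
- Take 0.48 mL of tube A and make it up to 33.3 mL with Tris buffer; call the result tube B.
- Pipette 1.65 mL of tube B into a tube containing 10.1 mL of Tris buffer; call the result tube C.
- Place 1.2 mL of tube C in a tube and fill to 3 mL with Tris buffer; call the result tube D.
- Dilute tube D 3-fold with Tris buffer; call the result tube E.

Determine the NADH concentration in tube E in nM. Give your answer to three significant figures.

Step 1: 2 mL brought to 25 mL → factor 25/2 = 12.5
Step 2: 0.48 mL brought to 33.3 mL → factor 33.3/0.48 = 69.375
Step 3: 1.65 mL + 10.1 mL = 11.75 mL total → factor 11.75/1.65 = 7.1212
Step 4: 1.2 mL brought to 3 mL → factor 3/1.2 = 2.5
Step 5: 3-fold → factor 3
Overall dilution factor = 12.5 × 69.375 × 7.1212 × 2.5 × 3 = 46316
Final = 4.00 μM / 46316 = 8.636 × 10^-5 μM = 0.0864 nM

0.0864 nM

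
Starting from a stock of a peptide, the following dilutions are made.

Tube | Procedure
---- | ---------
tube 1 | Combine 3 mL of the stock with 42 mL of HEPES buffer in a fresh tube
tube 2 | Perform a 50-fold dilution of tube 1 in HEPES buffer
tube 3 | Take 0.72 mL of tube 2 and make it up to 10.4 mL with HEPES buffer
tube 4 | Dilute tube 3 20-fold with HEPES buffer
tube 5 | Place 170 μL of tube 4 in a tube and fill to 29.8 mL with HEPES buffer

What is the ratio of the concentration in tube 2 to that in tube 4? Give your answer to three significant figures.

Step 1: 3 mL + 42 mL = 45 mL total → factor 45/3 = 15
Step 2: 50-fold → factor 50
Step 3: 0.72 mL brought to 10.4 mL → factor 10.4/0.72 = 14.444
Step 4: 20-fold → factor 20
Dilution factor to tube 2 = 750; to tube 4 = 2.1667 × 10^5
[tube 2]/[tube 4] = (factor to tube 4)/(factor to tube 2) = 2.1667 × 10^5/750 = 289

289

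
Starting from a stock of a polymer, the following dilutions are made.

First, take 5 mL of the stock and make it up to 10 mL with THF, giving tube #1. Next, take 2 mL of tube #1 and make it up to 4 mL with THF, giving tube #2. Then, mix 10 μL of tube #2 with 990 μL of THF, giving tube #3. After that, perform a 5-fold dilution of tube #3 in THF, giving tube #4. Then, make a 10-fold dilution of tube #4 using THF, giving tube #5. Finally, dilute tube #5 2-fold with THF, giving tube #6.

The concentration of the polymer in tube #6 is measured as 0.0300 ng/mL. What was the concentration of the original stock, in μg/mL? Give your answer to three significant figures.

1.20 μg/mL

Step 1: 5 mL brought to 10 mL → factor 10/5 = 2
Step 2: 2 mL brought to 4 mL → factor 4/2 = 2
Step 3: 10 μL + 990 μL = 1000 μL total → factor 1000/10 = 100
Step 4: 5-fold → factor 5
Step 5: 10-fold → factor 10
Step 6: 2-fold → factor 2
Overall dilution factor = 2 × 2 × 100 × 5 × 10 × 2 = 40000
Stock = 0.0300 ng/mL × 40000 = 1200 ng/mL = 1.20 μg/mL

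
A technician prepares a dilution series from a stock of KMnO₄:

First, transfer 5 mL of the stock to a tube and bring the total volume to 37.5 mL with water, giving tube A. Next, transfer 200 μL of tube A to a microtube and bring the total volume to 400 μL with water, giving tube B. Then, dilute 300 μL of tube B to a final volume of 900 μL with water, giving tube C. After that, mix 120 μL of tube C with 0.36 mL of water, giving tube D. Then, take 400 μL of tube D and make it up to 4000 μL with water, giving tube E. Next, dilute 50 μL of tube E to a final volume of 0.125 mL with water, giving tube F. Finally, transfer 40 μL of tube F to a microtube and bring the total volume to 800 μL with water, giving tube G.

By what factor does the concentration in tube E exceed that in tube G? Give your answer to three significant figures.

Step 1: 5 mL brought to 37.5 mL → factor 37.5/5 = 7.5
Step 2: 200 μL brought to 400 μL → factor 400/200 = 2
Step 3: 300 μL brought to 900 μL → factor 900/300 = 3
Step 4: 120 μL + 0.36 mL = 480 μL total → factor 480/120 = 4
Step 5: 400 μL brought to 4000 μL → factor 4000/400 = 10
Step 6: 50 μL brought to 0.125 mL → factor 125/50 = 2.5
Step 7: 40 μL brought to 800 μL → factor 800/40 = 20
Dilution factor to tube E = 1800; to tube G = 90000
[tube E]/[tube G] = (factor to tube G)/(factor to tube E) = 90000/1800 = 50.0

50.0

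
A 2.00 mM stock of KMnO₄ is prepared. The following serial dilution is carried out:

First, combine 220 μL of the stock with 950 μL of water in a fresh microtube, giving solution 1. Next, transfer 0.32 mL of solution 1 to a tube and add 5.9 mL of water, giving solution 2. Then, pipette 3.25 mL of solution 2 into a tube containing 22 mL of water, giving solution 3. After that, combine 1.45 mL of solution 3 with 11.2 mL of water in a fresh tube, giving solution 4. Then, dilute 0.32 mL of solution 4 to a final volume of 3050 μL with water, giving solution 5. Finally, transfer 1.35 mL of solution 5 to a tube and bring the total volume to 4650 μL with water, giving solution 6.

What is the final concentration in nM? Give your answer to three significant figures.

8.69 nM

Step 1: 220 μL + 950 μL = 1170 μL total → factor 1170/220 = 5.3182
Step 2: 0.32 mL + 5.9 mL = 6.22 mL total → factor 6.22/0.32 = 19.438
Step 3: 3.25 mL + 22 mL = 25.25 mL total → factor 25.25/3.25 = 7.7692
Step 4: 1.45 mL + 11.2 mL = 12.65 mL total → factor 12.65/1.45 = 8.7241
Step 5: 0.32 mL brought to 3050 μL → factor 3.05/0.32 = 9.5312
Step 6: 1.35 mL brought to 4650 μL → factor 4.65/1.35 = 3.4444
Overall dilution factor = 5.3182 × 19.438 × 7.7692 × 8.7241 × 9.5312 × 3.4444 = 2.3002 × 10^5
Final = 2.00 mM / 2.3002 × 10^5 = 8.695 × 10^-6 mM = 8.69 nM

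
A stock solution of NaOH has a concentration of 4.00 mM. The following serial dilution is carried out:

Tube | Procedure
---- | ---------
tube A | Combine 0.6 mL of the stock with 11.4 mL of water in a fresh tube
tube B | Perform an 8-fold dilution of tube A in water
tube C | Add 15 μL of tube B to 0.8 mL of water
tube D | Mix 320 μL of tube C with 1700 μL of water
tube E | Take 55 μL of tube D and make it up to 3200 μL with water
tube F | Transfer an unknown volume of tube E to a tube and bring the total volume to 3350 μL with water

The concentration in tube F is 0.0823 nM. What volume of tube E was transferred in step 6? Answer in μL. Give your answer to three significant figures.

220 μL

Step 1: 0.6 mL + 11.4 mL = 12 mL total → factor 12/0.6 = 20
Step 2: 8-fold → factor 8
Step 3: 15 μL + 0.8 mL = 815 μL total → factor 815/15 = 54.333
Step 4: 320 μL + 1700 μL = 2020 μL total → factor 2020/320 = 6.3125
Step 5: 55 μL brought to 3200 μL → factor 3200/55 = 58.182
Step 6: v brought to 3350 μL → factor = 3350 μL/v
Product of known-step factors = 3.1928 × 10^6
Overall factor = 4.00 mM / (0.0823 nM) = 4.8603 × 10^7
Step-6 factor = 4.8603 × 10^7 / 3.1928 × 10^6 = 15.222
v = 3350 μL / 15.222 = 220 μL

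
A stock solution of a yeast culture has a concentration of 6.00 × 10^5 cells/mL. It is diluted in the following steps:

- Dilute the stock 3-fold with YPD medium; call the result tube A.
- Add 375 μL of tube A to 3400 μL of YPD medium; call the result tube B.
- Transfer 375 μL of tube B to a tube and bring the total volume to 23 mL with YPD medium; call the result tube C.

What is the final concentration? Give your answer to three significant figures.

324 cells/mL

Step 1: 3-fold → factor 3
Step 2: 375 μL + 3400 μL = 3775 μL total → factor 3775/375 = 10.067
Step 3: 375 μL brought to 23 mL → factor 23000/375 = 61.333
Overall dilution factor = 3 × 10.067 × 61.333 = 1852.3
Final = 6.00 × 10^5 cells/mL / 1852.3 = 324 cells/mL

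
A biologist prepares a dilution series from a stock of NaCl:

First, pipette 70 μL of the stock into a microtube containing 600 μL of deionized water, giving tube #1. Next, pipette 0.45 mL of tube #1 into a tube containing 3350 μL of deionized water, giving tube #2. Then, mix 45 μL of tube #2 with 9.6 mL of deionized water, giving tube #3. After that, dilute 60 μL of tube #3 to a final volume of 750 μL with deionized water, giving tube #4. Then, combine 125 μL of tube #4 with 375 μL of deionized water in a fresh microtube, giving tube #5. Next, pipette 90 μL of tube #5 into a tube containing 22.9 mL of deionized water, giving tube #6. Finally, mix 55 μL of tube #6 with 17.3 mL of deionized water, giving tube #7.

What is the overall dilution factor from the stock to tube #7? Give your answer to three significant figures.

6.98 × 10^10

Step 1: 70 μL + 600 μL = 670 μL total → factor 670/70 = 9.5714
Step 2: 0.45 mL + 3350 μL = 3.8 mL total → factor 3.8/0.45 = 8.4444
Step 3: 45 μL + 9.6 mL = 9645 μL total → factor 9645/45 = 214.33
Step 4: 60 μL brought to 750 μL → factor 750/60 = 12.5
Step 5: 125 μL + 375 μL = 500 μL total → factor 500/125 = 4
Step 6: 90 μL + 22.9 mL = 22990 μL total → factor 22990/90 = 255.44
Step 7: 55 μL + 17.3 mL = 17355 μL total → factor 17355/55 = 315.55
Overall dilution factor = 9.5714 × 8.4444 × 214.33 × 12.5 × 4 × 255.44 × 315.55 = 6.9818 × 10^10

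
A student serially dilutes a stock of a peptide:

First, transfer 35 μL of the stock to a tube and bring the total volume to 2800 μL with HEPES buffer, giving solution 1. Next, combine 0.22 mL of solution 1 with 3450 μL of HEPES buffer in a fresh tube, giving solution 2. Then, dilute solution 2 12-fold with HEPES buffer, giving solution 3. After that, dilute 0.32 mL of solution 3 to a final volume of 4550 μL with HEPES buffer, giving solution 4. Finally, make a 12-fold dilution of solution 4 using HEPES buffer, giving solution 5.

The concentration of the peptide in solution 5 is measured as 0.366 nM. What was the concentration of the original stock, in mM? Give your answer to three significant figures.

Step 1: 35 μL brought to 2800 μL → factor 2800/35 = 80
Step 2: 0.22 mL + 3450 μL = 3.67 mL total → factor 3.67/0.22 = 16.682
Step 3: 12-fold → factor 12
Step 4: 0.32 mL brought to 4550 μL → factor 4.55/0.32 = 14.219
Step 5: 12-fold → factor 12
Overall dilution factor = 80 × 16.682 × 12 × 14.219 × 12 = 2.7325 × 10^6
Stock = 0.366 nM × 2.7325 × 10^6 = 1.000 × 10^6 nM = 1.00 mM

1.00 mM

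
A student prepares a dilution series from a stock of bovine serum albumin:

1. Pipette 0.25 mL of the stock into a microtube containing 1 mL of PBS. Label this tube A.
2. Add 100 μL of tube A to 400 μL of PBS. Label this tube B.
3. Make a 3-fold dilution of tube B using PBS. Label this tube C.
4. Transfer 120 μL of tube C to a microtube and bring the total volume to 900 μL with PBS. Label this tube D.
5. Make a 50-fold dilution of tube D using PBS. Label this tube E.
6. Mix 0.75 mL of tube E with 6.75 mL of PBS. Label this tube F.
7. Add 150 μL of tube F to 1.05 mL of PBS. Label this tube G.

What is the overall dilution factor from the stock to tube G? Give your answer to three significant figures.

Step 1: 0.25 mL + 1 mL = 1.25 mL total → factor 1.25/0.25 = 5
Step 2: 100 μL + 400 μL = 500 μL total → factor 500/100 = 5
Step 3: 3-fold → factor 3
Step 4: 120 μL brought to 900 μL → factor 900/120 = 7.5
Step 5: 50-fold → factor 50
Step 6: 0.75 mL + 6.75 mL = 7.5 mL total → factor 7.5/0.75 = 10
Step 7: 150 μL + 1.05 mL = 1200 μL total → factor 1200/150 = 8
Overall dilution factor = 5 × 5 × 3 × 7.5 × 50 × 10 × 8 = 2.25 × 10^6

2.25 × 10^6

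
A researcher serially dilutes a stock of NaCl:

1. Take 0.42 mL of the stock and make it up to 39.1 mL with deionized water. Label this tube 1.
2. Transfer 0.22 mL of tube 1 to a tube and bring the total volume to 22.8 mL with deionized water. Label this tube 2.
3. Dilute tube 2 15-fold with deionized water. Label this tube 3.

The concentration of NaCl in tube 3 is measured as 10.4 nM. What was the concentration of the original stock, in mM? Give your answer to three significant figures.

1.51 mM

Step 1: 0.42 mL brought to 39.1 mL → factor 39.1/0.42 = 93.095
Step 2: 0.22 mL brought to 22.8 mL → factor 22.8/0.22 = 103.64
Step 3: 15-fold → factor 15
Overall dilution factor = 93.095 × 103.64 × 15 = 1.4472 × 10^5
Stock = 10.4 nM × 1.4472 × 10^5 = 1.505 × 10^6 nM = 1.51 mM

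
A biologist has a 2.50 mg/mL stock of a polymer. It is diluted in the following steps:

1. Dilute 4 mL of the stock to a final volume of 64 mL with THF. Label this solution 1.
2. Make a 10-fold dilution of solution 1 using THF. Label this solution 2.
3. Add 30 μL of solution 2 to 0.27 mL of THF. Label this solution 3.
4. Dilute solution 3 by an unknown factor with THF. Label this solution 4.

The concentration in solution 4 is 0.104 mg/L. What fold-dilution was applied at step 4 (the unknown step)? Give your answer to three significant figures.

Step 1: 4 mL brought to 64 mL → factor 64/4 = 16
Step 2: 10-fold → factor 10
Step 3: 30 μL + 0.27 mL = 300 μL total → factor 300/30 = 10
Step 4: unknown factor x
Product of known-step factors = 1600
Overall factor = 2.50 mg/mL / (0.104 mg/L) = 24038
x = 24038 / 1600 = 15.0

15.0-fold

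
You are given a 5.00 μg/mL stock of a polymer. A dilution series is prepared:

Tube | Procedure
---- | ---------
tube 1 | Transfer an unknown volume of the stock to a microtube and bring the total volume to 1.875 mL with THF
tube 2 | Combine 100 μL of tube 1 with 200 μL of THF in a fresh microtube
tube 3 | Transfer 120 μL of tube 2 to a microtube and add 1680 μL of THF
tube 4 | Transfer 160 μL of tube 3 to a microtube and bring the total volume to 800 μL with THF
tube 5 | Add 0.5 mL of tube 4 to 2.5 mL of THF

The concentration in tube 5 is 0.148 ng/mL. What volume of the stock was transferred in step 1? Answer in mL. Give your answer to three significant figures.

0.0749 mL

Step 1: v brought to 1.875 mL → factor = 1.875 mL/v
Step 2: 100 μL + 200 μL = 300 μL total → factor 300/100 = 3
Step 3: 120 μL + 1680 μL = 1800 μL total → factor 1800/120 = 15
Step 4: 160 μL brought to 800 μL → factor 800/160 = 5
Step 5: 0.5 mL + 2.5 mL = 3 mL total → factor 3/0.5 = 6
Product of known-step factors = 1350
Overall factor = 5.00 μg/mL / (0.148 ng/mL) = 33784
Step-1 factor = 33784 / 1350 = 25.025
v = 1.875 mL / 25.025 = 0.0749 mL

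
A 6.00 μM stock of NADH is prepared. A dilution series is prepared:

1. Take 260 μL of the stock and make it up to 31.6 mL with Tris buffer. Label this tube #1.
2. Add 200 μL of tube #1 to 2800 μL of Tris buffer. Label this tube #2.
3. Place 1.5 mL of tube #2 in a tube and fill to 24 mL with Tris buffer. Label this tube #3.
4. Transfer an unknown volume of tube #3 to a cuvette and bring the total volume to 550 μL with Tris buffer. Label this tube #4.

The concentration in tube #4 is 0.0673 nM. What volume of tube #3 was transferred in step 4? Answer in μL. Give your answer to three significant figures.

180 μL

Step 1: 260 μL brought to 31.6 mL → factor 31600/260 = 121.54
Step 2: 200 μL + 2800 μL = 3000 μL total → factor 3000/200 = 15
Step 3: 1.5 mL brought to 24 mL → factor 24/1.5 = 16
Step 4: v brought to 550 μL → factor = 550 μL/v
Product of known-step factors = 29169
Overall factor = 6.00 μM / (0.0673 nM) = 89153
Step-4 factor = 89153 / 29169 = 3.0564
v = 550 μL / 3.0564 = 180 μL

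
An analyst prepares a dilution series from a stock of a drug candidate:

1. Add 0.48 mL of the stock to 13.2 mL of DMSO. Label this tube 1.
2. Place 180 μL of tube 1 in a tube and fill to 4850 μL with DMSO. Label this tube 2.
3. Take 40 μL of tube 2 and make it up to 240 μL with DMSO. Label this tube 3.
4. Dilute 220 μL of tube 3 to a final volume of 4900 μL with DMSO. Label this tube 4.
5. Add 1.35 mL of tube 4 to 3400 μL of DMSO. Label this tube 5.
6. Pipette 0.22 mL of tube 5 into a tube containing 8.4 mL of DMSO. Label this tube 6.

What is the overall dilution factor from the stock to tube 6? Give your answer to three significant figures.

1.41 × 10^7

Step 1: 0.48 mL + 13.2 mL = 13.68 mL total → factor 13.68/0.48 = 28.5
Step 2: 180 μL brought to 4850 μL → factor 4850/180 = 26.944
Step 3: 40 μL brought to 240 μL → factor 240/40 = 6
Step 4: 220 μL brought to 4900 μL → factor 4900/220 = 22.273
Step 5: 1.35 mL + 3400 μL = 4.75 mL total → factor 4.75/1.35 = 3.5185
Step 6: 0.22 mL + 8.4 mL = 8.62 mL total → factor 8.62/0.22 = 39.182
Overall dilution factor = 28.5 × 26.944 × 6 × 22.273 × 3.5185 × 39.182 = 1.4148 × 10^7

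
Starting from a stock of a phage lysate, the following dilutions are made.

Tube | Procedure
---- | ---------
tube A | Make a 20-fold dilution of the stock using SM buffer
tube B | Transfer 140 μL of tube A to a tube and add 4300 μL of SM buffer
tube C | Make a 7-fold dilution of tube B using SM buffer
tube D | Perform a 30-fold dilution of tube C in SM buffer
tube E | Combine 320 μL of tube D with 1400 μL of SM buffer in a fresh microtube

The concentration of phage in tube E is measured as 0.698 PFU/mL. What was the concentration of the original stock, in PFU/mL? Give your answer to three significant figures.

5.00 × 10^5 PFU/mL

Step 1: 20-fold → factor 20
Step 2: 140 μL + 4300 μL = 4440 μL total → factor 4440/140 = 31.714
Step 3: 7-fold → factor 7
Step 4: 30-fold → factor 30
Step 5: 320 μL + 1400 μL = 1720 μL total → factor 1720/320 = 5.375
Overall dilution factor = 20 × 31.714 × 7 × 30 × 5.375 = 7.1595 × 10^5
Stock = 0.698 PFU/mL × 7.1595 × 10^5 = 5.00 × 10^5 PFU/mL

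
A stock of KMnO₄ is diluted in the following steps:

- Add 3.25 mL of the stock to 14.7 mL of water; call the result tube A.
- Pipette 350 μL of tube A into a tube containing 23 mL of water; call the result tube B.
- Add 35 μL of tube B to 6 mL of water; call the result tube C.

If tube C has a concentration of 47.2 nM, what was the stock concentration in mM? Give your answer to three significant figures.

Step 1: 3.25 mL + 14.7 mL = 17.95 mL total → factor 17.95/3.25 = 5.5231
Step 2: 350 μL + 23 mL = 23350 μL total → factor 23350/350 = 66.714
Step 3: 35 μL + 6 mL = 6035 μL total → factor 6035/35 = 172.43
Overall dilution factor = 5.5231 × 66.714 × 172.43 = 63534
Stock = 47.2 nM × 63534 = 2.999 × 10^6 nM = 3.00 mM

3.00 mM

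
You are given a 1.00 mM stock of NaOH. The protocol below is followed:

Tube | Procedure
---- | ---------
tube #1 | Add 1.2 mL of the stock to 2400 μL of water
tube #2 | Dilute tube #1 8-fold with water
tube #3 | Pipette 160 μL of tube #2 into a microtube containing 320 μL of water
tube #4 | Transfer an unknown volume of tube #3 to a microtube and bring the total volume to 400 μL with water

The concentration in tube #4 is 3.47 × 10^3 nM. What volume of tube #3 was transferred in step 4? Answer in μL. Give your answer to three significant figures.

Step 1: 1.2 mL + 2400 μL = 3.6 mL total → factor 3.6/1.2 = 3
Step 2: 8-fold → factor 8
Step 3: 160 μL + 320 μL = 480 μL total → factor 480/160 = 3
Step 4: v brought to 400 μL → factor = 400 μL/v
Product of known-step factors = 72
Overall factor = 1.00 mM / (3.47 × 10^3 nM) = 288.18
Step-4 factor = 288.18 / 72 = 4.0026
v = 400 μL / 4.0026 = 99.9 μL

99.9 μL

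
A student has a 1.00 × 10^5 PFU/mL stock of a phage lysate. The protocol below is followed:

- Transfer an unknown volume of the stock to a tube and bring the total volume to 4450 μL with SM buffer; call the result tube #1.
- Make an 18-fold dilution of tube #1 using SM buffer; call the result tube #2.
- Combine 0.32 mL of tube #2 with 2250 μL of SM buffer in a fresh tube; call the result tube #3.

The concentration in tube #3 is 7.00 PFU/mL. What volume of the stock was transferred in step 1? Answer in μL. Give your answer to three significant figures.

Step 1: v brought to 4450 μL → factor = 4450 μL/v
Step 2: 18-fold → factor 18
Step 3: 0.32 mL + 2250 μL = 2.57 mL total → factor 2.57/0.32 = 8.0312
Product of known-step factors = 144.56
Overall factor = 1.00 × 10^5 PFU/mL / (7.00 PFU/mL) = 14286
Step-1 factor = 14286 / 144.56 = 98.82
v = 4450 μL / 98.82 = 45.0 μL

45.0 μL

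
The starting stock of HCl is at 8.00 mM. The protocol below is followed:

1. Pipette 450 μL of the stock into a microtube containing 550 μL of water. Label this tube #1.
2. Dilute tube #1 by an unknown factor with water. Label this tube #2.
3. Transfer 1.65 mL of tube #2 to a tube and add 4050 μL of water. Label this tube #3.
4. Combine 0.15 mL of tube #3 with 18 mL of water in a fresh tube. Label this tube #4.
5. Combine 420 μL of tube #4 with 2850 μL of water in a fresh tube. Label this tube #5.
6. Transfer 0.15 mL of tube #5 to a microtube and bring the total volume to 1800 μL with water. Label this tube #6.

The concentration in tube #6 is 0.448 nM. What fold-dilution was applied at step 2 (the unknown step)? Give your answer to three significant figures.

206-fold

Step 1: 450 μL + 550 μL = 1000 μL total → factor 1000/450 = 2.2222
Step 2: unknown factor x
Step 3: 1.65 mL + 4050 μL = 5.7 mL total → factor 5.7/1.65 = 3.4545
Step 4: 0.15 mL + 18 mL = 18.15 mL total → factor 18.15/0.15 = 121
Step 5: 420 μL + 2850 μL = 3270 μL total → factor 3270/420 = 7.7857
Step 6: 0.15 mL brought to 1800 μL → factor 1.8/0.15 = 12
Product of known-step factors = 86785
Overall factor = 8.00 mM / (0.448 nM) = 1.7857 × 10^7
x = 1.7857 × 10^7 / 86785 = 206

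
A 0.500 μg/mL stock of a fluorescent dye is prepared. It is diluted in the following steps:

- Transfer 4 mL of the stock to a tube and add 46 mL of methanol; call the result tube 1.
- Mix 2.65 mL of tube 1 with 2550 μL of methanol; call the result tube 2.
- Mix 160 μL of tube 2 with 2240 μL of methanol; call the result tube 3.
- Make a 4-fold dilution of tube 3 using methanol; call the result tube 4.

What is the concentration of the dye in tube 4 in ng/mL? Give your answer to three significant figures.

0.340 ng/mL

Step 1: 4 mL + 46 mL = 50 mL total → factor 50/4 = 12.5
Step 2: 2.65 mL + 2550 μL = 5.2 mL total → factor 5.2/2.65 = 1.9623
Step 3: 160 μL + 2240 μL = 2400 μL total → factor 2400/160 = 15
Step 4: 4-fold → factor 4
Overall dilution factor = 12.5 × 1.9623 × 15 × 4 = 1471.7
Final = 0.500 μg/mL / 1471.7 = 0.0003397 μg/mL = 0.340 ng/mL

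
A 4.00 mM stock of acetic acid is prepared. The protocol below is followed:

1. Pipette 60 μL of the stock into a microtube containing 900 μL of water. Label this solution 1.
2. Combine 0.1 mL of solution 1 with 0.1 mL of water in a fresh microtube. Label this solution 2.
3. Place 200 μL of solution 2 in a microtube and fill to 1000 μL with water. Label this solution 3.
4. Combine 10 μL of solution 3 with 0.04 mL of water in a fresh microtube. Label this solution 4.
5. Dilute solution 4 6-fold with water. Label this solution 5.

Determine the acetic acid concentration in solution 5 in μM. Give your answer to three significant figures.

0.833 μM

Step 1: 60 μL + 900 μL = 960 μL total → factor 960/60 = 16
Step 2: 0.1 mL + 0.1 mL = 0.2 mL total → factor 0.2/0.1 = 2
Step 3: 200 μL brought to 1000 μL → factor 1000/200 = 5
Step 4: 10 μL + 0.04 mL = 50 μL total → factor 50/10 = 5
Step 5: 6-fold → factor 6
Overall dilution factor = 16 × 2 × 5 × 5 × 6 = 4800
Final = 4.00 mM / 4800 = 0.0008333 mM = 0.833 μM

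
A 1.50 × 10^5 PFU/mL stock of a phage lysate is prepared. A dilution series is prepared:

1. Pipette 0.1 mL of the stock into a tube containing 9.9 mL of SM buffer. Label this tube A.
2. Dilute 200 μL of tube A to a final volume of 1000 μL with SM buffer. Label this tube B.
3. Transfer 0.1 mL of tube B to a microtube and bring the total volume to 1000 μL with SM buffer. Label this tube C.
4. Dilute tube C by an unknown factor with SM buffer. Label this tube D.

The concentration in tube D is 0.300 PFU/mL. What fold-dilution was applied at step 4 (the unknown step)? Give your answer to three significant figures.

Step 1: 0.1 mL + 9.9 mL = 10 mL total → factor 10/0.1 = 100
Step 2: 200 μL brought to 1000 μL → factor 1000/200 = 5
Step 3: 0.1 mL brought to 1000 μL → factor 1/0.1 = 10
Step 4: unknown factor x
Product of known-step factors = 5000
Overall factor = 1.50 × 10^5 PFU/mL / (0.300 PFU/mL) = 5 × 10^5
x = 5 × 10^5 / 5000 = 100

100-fold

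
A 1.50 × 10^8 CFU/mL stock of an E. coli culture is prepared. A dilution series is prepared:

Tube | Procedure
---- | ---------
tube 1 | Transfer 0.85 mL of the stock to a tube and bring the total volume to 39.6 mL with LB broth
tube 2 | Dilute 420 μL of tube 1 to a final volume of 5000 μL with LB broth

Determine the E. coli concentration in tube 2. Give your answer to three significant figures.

2.70 × 10^5 CFU/mL

Step 1: 0.85 mL brought to 39.6 mL → factor 39.6/0.85 = 46.588
Step 2: 420 μL brought to 5000 μL → factor 5000/420 = 11.905
Overall dilution factor = 46.588 × 11.905 = 554.62
Final = 1.50 × 10^8 CFU/mL / 554.62 = 2.70 × 10^5 CFU/mL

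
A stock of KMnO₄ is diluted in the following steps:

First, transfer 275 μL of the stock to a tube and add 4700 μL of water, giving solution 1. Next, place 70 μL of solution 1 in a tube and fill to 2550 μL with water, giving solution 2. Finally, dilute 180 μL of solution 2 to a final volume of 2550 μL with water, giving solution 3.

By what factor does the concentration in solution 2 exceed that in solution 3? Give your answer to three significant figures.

Step 1: 275 μL + 4700 μL = 4975 μL total → factor 4975/275 = 18.091
Step 2: 70 μL brought to 2550 μL → factor 2550/70 = 36.429
Step 3: 180 μL brought to 2550 μL → factor 2550/180 = 14.167
Dilution factor to solution 2 = 659.03; to solution 3 = 9336.2
[solution 2]/[solution 3] = (factor to solution 3)/(factor to solution 2) = 9336.2/659.03 = 14.2

14.2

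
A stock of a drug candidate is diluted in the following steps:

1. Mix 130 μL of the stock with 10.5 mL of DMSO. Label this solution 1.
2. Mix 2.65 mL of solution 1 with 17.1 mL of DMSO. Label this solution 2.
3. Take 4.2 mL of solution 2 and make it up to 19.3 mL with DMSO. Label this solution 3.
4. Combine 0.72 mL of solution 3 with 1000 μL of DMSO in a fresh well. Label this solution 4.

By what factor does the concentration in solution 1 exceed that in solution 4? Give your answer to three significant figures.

81.8

Step 1: 130 μL + 10.5 mL = 10630 μL total → factor 10630/130 = 81.769
Step 2: 2.65 mL + 17.1 mL = 19.75 mL total → factor 19.75/2.65 = 7.4528
Step 3: 4.2 mL brought to 19.3 mL → factor 19.3/4.2 = 4.5952
Step 4: 0.72 mL + 1000 μL = 1.72 mL total → factor 1.72/0.72 = 2.3889
Dilution factor to solution 1 = 81.769; to solution 4 = 6689.8
[solution 1]/[solution 4] = (factor to solution 4)/(factor to solution 1) = 6689.8/81.769 = 81.8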